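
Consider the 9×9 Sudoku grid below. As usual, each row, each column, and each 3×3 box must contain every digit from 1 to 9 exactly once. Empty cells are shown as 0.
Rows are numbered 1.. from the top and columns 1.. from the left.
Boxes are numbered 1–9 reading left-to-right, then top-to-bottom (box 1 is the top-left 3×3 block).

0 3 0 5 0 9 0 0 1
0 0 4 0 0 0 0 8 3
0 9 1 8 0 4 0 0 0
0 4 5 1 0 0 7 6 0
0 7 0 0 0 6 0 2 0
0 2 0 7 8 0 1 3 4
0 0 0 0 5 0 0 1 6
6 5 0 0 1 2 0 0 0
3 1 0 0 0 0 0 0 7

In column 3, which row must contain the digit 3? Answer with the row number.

Consider where 3 can go in column 3.
row 1, column 3 is out (row 1 already has a 3).
row 6, column 3 is out (row 6 already has a 3).
row 7, column 3 is out (box 7 already has a 3).
row 8, column 3 is out (box 7 already has a 3).
row 9, column 3 is out (row 9 already has a 3).
So the only cell in column 3 that can hold 3 is row 5, column 3.
That is row 5.

5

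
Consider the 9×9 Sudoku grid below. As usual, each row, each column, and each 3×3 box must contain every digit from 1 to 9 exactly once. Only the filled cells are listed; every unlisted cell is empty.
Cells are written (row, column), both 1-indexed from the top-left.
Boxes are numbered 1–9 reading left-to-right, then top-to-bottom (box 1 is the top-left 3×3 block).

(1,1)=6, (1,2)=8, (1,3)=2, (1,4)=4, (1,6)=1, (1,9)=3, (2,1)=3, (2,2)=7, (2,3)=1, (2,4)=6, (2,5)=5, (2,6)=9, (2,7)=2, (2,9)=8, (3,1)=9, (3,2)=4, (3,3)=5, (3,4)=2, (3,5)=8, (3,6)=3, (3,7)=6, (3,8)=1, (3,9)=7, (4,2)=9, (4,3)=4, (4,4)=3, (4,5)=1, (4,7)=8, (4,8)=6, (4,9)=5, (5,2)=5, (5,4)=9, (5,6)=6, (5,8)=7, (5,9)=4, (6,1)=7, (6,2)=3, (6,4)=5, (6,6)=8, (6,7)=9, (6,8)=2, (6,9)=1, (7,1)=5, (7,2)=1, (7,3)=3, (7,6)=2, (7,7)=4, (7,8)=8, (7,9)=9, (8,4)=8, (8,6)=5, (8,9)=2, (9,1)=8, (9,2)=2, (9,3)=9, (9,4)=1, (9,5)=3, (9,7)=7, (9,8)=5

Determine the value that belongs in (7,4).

7

Row 7 already contains {1, 2, 3, 4, 5, 8, 9}.
Column 4 already contains {1, 2, 3, 4, 5, 6, 8, 9}.
Its 3×3 block (box 8) already contains {1, 2, 3, 5, 8}.
The only value from 1–9 not eliminated is 7, so (7,4) = 7.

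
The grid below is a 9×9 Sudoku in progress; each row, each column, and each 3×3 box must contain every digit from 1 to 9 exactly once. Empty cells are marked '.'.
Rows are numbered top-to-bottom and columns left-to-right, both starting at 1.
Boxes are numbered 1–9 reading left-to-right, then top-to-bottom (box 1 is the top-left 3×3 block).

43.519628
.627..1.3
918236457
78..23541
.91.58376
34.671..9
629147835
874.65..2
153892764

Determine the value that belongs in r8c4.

Row 8 already contains {2, 4, 5, 6, 7, 8}.
Column 4 already contains {1, 2, 5, 6, 7, 8}.
Its 3×3 block (box 8) already contains {1, 2, 4, 5, 6, 7, 8, 9}.
The only value from 1–9 not eliminated is 3, so r8c4 = 3.

3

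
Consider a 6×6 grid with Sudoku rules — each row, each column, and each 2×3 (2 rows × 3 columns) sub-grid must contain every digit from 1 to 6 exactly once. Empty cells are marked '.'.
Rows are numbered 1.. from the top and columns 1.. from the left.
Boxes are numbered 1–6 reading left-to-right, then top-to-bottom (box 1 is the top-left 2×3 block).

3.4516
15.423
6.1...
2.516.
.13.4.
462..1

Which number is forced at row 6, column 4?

3

Row 6 already contains {1, 2, 4, 6}.
Column 4 already contains {1, 4, 5}.
Its 2×3 block (box 6) already contains {1, 4}.
The only value from 1–6 not eliminated is 3, so row 6, column 4 = 3.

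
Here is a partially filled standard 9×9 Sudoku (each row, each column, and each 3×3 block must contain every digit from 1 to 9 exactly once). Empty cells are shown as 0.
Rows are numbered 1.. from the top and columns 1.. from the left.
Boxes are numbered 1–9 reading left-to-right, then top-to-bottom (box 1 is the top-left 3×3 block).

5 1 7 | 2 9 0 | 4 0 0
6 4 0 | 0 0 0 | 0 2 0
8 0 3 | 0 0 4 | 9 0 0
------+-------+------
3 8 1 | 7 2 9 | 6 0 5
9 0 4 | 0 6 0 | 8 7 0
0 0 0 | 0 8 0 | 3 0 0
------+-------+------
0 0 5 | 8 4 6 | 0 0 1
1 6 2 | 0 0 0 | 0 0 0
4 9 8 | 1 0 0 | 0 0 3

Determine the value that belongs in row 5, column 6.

1

Cell row 5, column 6 itself could take any of {1, 3, 5} by direct elimination.
Consider where 1 can go in row 5.
row 5, column 2 is out (column 2 already has a 1).
row 5, column 4 is out (column 4 already has a 1).
row 5, column 9 is out (column 9 already has a 1).
So the only cell in row 5 that can hold 1 is row 5, column 6.
Therefore row 5, column 6 = 1.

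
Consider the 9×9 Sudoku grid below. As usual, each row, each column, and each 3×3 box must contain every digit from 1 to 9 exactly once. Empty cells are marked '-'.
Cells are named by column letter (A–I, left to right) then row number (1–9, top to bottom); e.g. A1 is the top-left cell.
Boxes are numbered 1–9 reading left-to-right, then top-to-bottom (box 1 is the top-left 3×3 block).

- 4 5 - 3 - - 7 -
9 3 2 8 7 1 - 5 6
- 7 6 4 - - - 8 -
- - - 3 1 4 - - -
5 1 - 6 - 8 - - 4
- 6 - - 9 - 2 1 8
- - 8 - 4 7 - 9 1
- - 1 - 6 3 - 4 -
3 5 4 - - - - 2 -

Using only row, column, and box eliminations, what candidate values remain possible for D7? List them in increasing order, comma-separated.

2,5

Row 7 already contains {1, 4, 7, 8, 9}.
Column D already contains {3, 4, 6, 8}.
Its 3×3 block (box 8) already contains {3, 4, 6, 7}.
Removing those from 1–9 leaves {2, 5} as the candidates for D7.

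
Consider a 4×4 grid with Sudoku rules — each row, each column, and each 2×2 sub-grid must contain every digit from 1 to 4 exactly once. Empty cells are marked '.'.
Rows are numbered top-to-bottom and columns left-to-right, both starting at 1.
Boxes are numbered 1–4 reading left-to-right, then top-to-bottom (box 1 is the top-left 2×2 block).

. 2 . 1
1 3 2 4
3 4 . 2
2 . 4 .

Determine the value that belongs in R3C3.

1

Row 3 already contains {2, 3, 4}.
Column 3 already contains {2, 4}.
Its 2×2 block (box 4) already contains {2, 4}.
The only value from 1–4 not eliminated is 1, so R3C3 = 1.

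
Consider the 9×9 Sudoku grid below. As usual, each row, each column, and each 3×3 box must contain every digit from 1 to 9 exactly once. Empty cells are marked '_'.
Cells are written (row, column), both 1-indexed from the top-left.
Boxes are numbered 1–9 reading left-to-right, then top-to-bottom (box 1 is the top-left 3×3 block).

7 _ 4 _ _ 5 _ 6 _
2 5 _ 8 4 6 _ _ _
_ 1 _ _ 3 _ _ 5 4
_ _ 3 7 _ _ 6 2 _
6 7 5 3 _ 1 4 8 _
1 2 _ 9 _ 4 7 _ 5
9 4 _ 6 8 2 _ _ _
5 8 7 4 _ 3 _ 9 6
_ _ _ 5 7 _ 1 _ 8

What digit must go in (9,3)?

2

Cell (9,3) itself could take any of {2, 6} by direct elimination.
Consider where 2 can go in row 9.
(9,1) is out (column 1 already has a 2).
(9,2) is out (column 2 already has a 2).
(9,6) is out (column 6 already has a 2).
(9,8) is out (column 8 already has a 2).
So the only cell in row 9 that can hold 2 is (9,3).
Therefore (9,3) = 2.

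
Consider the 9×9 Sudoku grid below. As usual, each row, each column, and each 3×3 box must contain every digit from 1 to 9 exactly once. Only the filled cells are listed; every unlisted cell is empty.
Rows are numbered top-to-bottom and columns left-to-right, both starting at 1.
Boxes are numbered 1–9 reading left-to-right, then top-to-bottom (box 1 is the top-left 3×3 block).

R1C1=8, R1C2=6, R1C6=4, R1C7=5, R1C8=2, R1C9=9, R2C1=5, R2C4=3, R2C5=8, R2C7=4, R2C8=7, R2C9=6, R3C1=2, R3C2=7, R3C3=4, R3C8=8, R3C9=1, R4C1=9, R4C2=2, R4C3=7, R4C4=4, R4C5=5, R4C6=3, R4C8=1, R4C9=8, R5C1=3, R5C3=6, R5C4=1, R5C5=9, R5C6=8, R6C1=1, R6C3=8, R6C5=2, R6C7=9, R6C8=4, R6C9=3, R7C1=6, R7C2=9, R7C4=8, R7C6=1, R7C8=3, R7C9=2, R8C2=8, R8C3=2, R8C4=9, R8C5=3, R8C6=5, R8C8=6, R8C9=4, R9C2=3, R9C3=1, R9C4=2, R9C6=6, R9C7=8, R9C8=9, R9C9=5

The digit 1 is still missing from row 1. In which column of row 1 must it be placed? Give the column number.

Consider where 1 can go in row 1.
R1C3 is out (column 3 already has a 1).
R1C4 is out (column 4 already has a 1).
So the only cell in row 1 that can hold 1 is R1C5.
That is column 5.

5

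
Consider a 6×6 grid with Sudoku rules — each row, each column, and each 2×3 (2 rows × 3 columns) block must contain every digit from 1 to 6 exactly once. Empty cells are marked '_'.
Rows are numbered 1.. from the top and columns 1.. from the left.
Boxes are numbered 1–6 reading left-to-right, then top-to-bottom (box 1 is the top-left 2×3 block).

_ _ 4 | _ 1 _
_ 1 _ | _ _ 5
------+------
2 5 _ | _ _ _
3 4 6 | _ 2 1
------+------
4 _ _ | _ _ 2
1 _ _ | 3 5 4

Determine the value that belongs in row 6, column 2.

6

Cell row 6, column 2 itself could take any of {2, 6} by direct elimination.
Consider where 6 can go in row 6.
row 6, column 3 is out (column 3 already has a 6).
So the only cell in row 6 that can hold 6 is row 6, column 2.
Therefore row 6, column 2 = 6.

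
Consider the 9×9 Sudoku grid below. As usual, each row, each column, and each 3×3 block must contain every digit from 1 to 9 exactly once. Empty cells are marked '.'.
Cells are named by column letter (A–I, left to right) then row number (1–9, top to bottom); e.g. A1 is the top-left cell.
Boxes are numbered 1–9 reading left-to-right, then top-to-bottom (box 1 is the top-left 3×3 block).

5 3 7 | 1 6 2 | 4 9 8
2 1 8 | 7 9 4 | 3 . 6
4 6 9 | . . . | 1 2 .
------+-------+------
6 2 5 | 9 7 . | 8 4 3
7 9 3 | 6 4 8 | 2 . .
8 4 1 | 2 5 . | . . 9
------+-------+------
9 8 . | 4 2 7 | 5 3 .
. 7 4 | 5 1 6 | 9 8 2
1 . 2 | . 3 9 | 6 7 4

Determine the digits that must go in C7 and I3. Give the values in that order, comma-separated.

6,7

For C7:
  Row 7 already contains {2, 3, 4, 5, 7, 8, 9}.
  Column C already contains {1, 2, 3, 4, 5, 7, 8, 9}.
  Its 3×3 block (box 7) already contains {1, 2, 4, 7, 8, 9}.
  The only value from 1–9 not eliminated is 6, so C7 = 6.
For I3:
  Consider where 7 can go in column I.
  I5 is out (row 5 already has a 7).
  I7 is out (row 7 already has a 7).
  So the only cell in column I that can hold 7 is I3.
  So I3 = 7.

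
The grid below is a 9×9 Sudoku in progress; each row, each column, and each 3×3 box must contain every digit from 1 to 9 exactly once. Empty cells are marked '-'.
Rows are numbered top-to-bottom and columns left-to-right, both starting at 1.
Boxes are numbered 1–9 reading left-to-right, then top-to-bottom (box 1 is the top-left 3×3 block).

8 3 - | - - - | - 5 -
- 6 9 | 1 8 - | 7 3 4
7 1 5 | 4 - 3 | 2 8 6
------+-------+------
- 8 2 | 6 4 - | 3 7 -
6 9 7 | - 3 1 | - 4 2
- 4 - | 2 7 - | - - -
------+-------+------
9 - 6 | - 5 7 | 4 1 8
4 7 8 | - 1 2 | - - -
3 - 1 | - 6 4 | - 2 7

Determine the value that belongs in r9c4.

8

Cell r9c4 itself could take any of {8, 9} by direct elimination.
Consider where 8 can go in row 9.
r9c2 is out (column 2 already has a 8).
r9c7 is out (box 9 already has a 8).
So the only cell in row 9 that can hold 8 is r9c4.
Therefore r9c4 = 8.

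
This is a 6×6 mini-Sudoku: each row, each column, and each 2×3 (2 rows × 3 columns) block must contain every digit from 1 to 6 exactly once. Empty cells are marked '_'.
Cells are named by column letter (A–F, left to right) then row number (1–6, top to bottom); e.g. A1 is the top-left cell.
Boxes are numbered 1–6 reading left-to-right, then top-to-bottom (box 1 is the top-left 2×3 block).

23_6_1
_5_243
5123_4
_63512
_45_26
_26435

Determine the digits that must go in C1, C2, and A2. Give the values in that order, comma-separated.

4,1,6

For C1:
  Row 1 already contains {1, 2, 3, 6}.
  Column C already contains {2, 3, 5, 6}.
  Its 2×3 block (box 1) already contains {2, 3, 5}.
  The only value from 1–6 not eliminated is 4, so C1 = 4.
For C2:
  Row 2 already contains {2, 3, 4, 5}.
  Column C already contains {2, 3, 5, 6}.
  Its 2×3 block (box 1) already contains {2, 3, 5}.
  The only value from 1–6 not eliminated is 1, so C2 = 1.
For A2:
  Consider where 6 can go in column A.
  A4 is out (row 4 already has a 6).
  A5 is out (row 5 already has a 6).
  A6 is out (row 6 already has a 6).
  So the only cell in column A that can hold 6 is A2.
  So A2 = 6.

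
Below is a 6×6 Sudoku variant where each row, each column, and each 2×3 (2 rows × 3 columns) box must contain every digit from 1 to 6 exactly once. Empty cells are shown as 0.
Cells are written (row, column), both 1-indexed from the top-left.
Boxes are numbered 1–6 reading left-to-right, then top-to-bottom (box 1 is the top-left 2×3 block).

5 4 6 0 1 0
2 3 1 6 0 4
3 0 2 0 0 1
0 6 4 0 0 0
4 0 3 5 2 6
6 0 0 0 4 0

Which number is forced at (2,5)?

5

Row 2 already contains {1, 2, 3, 4, 6}.
Column 5 already contains {1, 2, 4}.
Its 2×3 block (box 2) already contains {1, 4, 6}.
The only value from 1–6 not eliminated is 5, so (2,5) = 5.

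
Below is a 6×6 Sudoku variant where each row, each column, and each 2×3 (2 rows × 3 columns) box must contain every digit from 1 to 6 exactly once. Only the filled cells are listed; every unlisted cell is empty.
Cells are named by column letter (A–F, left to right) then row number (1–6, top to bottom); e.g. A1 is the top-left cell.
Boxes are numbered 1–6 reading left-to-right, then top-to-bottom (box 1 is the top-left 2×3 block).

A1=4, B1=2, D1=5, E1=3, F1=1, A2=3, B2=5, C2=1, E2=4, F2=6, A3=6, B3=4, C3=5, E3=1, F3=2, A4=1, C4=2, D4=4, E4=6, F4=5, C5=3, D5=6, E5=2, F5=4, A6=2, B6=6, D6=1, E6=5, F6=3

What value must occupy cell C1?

Row 1 already contains {1, 2, 3, 4, 5}.
Column C already contains {1, 2, 3, 5}.
Its 2×3 block (box 1) already contains {1, 2, 3, 4, 5}.
The only value from 1–6 not eliminated is 6, so C1 = 6.

6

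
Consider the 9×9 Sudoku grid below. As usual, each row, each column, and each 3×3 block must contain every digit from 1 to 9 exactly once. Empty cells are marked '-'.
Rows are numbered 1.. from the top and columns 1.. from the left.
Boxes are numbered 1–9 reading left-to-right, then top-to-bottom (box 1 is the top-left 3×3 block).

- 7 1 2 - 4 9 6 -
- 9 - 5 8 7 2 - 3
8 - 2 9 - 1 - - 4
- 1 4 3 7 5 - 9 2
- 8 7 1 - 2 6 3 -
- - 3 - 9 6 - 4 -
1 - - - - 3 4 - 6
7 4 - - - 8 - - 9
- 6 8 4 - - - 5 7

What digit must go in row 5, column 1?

Cell row 5, column 1 itself could take any of {5, 9} by direct elimination.
Consider where 9 can go in row 5.
row 5, column 5 is out (column 5 already has a 9).
row 5, column 9 is out (column 9 already has a 9).
So the only cell in row 5 that can hold 9 is row 5, column 1.
Therefore row 5, column 1 = 9.

9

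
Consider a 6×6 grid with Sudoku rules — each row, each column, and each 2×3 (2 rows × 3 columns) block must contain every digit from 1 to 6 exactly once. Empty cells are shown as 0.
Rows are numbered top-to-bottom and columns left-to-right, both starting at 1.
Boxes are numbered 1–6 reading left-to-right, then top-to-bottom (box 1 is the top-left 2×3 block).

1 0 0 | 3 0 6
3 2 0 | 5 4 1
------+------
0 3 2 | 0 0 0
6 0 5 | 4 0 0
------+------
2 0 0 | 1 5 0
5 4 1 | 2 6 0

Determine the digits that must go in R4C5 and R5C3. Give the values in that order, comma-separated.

3,3

For R4C5:
  Consider where 3 can go in column 5.
  R1C5 is out (row 1 already has a 3).
  R3C5 is out (row 3 already has a 3).
  So the only cell in column 5 that can hold 3 is R4C5.
  So R4C5 = 3.
For R5C3:
  Consider where 3 can go in box 5.
  R5C2 is out (column 2 already has a 3).
  So the only cell in box 5 that can hold 3 is R5C3.
  So R5C3 = 3.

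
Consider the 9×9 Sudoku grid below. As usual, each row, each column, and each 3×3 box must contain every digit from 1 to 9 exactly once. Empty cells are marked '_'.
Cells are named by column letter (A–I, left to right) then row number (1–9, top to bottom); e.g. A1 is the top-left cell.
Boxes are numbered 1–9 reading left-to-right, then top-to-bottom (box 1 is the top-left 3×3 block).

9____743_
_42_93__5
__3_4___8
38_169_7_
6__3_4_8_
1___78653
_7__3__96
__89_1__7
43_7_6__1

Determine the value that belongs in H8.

Cell H8 itself could take any of {2, 4} by direct elimination.
Consider where 4 can go in column H.
H2 is out (row 2 already has a 4).
H3 is out (row 3 already has a 4).
H9 is out (row 9 already has a 4).
So the only cell in column H that can hold 4 is H8.
Therefore H8 = 4.

4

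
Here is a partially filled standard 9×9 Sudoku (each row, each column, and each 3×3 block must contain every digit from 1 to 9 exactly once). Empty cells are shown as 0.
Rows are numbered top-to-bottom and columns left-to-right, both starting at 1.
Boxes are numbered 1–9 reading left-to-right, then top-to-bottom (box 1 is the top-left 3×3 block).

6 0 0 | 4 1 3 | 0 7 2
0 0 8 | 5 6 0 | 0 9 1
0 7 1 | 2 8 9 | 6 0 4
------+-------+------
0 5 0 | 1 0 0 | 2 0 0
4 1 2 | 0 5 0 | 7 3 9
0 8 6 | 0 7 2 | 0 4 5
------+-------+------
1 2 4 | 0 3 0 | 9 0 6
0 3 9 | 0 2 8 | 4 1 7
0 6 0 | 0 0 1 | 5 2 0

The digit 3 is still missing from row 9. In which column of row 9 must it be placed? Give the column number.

9

Consider where 3 can go in row 9.
r9c1 is out (box 7 already has a 3).
r9c3 is out (box 7 already has a 3).
r9c4 is out (box 8 already has a 3).
r9c5 is out (column 5 already has a 3).
So the only cell in row 9 that can hold 3 is r9c9.
That is column 9.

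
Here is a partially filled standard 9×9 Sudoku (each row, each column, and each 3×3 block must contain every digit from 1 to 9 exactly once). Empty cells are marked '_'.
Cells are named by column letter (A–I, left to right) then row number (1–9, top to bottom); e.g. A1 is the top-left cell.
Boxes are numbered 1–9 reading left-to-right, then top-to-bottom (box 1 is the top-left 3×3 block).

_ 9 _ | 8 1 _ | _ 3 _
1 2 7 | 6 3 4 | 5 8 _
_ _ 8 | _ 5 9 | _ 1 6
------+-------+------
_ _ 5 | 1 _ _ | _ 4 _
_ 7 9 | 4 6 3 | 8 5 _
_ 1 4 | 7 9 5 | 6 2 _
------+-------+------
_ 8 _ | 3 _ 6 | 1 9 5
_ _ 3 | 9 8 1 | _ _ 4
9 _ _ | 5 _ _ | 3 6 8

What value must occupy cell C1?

Row 1 already contains {1, 3, 8, 9}.
Column C already contains {3, 4, 5, 7, 8, 9}.
Its 3×3 block (box 1) already contains {1, 2, 7, 8, 9}.
The only value from 1–9 not eliminated is 6, so C1 = 6.

6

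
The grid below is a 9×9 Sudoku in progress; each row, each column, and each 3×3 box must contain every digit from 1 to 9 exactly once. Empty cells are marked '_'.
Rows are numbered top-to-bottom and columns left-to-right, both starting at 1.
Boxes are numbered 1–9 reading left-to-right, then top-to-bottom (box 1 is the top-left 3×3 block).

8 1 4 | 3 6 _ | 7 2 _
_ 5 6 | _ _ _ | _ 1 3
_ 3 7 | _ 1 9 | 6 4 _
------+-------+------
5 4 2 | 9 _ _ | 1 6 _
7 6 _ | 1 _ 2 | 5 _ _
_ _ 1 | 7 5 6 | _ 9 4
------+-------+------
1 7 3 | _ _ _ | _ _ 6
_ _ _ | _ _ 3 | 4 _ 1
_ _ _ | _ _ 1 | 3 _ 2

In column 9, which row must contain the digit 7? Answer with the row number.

Consider where 7 can go in column 9.
r1c9 is out (row 1 already has a 7).
r3c9 is out (row 3 already has a 7).
r5c9 is out (row 5 already has a 7).
So the only cell in column 9 that can hold 7 is r4c9.
That is row 4.

4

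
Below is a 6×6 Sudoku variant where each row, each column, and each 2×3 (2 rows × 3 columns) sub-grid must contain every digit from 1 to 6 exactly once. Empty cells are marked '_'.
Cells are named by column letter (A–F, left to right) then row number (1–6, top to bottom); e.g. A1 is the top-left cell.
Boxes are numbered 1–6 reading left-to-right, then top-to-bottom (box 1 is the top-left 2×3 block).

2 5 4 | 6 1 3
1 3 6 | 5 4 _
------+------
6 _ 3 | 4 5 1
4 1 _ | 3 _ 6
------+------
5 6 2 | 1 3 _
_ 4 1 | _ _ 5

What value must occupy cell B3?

2

Row 3 already contains {1, 3, 4, 5, 6}.
Column B already contains {1, 3, 4, 5, 6}.
Its 2×3 block (box 3) already contains {1, 3, 4, 6}.
The only value from 1–6 not eliminated is 2, so B3 = 2.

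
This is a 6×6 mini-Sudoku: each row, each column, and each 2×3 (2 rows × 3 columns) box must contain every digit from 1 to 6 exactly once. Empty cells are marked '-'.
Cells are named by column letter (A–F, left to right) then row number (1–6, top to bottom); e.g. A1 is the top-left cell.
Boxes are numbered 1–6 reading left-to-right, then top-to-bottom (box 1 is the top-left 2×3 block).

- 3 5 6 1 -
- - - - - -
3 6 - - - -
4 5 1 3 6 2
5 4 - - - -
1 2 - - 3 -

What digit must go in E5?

2

Row 5 already contains {4, 5}.
Column E already contains {1, 3, 6}.
Its 2×3 block (box 6) already contains {3}.
The only value from 1–6 not eliminated is 2, so E5 = 2.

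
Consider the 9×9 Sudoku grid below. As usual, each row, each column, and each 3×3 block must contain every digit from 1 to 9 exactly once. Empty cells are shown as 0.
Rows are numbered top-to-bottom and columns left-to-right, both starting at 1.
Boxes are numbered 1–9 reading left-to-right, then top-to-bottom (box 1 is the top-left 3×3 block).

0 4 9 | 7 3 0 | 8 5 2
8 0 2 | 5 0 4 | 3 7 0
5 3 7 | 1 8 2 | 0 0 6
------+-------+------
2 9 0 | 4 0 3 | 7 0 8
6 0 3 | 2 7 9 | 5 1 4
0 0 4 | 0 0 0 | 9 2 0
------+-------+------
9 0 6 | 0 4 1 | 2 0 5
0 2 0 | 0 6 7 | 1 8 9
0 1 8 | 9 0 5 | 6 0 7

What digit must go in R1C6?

Row 1 already contains {2, 3, 4, 5, 7, 8, 9}.
Column 6 already contains {1, 2, 3, 4, 5, 7, 9}.
Its 3×3 block (box 2) already contains {1, 2, 3, 4, 5, 7, 8}.
The only value from 1–9 not eliminated is 6, so R1C6 = 6.

6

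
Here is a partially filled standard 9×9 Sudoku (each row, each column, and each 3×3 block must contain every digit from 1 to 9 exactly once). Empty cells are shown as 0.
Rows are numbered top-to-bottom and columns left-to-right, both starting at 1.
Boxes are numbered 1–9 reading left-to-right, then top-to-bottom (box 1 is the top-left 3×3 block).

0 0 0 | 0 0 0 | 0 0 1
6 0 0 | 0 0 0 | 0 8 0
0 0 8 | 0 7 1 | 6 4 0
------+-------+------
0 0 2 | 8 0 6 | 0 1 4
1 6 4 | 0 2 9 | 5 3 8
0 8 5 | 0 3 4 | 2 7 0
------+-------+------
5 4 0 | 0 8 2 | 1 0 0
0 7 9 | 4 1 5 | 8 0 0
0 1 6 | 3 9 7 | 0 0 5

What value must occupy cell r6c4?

Row 6 already contains {2, 3, 4, 5, 7, 8}.
Column 4 already contains {3, 4, 8}.
Its 3×3 block (box 5) already contains {2, 3, 4, 6, 8, 9}.
The only value from 1–9 not eliminated is 1, so r6c4 = 1.

1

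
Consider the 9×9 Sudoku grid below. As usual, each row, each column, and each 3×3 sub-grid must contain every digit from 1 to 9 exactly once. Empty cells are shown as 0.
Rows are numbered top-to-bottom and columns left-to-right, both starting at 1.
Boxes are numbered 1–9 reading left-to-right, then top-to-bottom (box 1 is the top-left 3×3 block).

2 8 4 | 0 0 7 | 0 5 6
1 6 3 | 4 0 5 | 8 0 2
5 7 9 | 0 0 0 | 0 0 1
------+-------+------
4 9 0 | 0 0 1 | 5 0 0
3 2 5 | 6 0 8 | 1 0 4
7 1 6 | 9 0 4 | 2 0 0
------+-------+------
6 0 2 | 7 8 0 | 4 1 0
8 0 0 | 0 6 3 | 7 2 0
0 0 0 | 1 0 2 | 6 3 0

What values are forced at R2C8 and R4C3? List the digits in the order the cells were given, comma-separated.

7,8

For R2C8:
  Consider where 7 can go in box 3.
  R1C7 is out (row 1 already has a 7).
  R3C7 is out (row 3 already has a 7).
  R3C8 is out (row 3 already has a 7).
  So the only cell in box 3 that can hold 7 is R2C8.
  So R2C8 = 7.
For R4C3:
  Row 4 already contains {1, 4, 5, 9}.
  Column 3 already contains {2, 3, 4, 5, 6, 9}.
  Its 3×3 block (box 4) already contains {1, 2, 3, 4, 5, 6, 7, 9}.
  The only value from 1–9 not eliminated is 8, so R4C3 = 8.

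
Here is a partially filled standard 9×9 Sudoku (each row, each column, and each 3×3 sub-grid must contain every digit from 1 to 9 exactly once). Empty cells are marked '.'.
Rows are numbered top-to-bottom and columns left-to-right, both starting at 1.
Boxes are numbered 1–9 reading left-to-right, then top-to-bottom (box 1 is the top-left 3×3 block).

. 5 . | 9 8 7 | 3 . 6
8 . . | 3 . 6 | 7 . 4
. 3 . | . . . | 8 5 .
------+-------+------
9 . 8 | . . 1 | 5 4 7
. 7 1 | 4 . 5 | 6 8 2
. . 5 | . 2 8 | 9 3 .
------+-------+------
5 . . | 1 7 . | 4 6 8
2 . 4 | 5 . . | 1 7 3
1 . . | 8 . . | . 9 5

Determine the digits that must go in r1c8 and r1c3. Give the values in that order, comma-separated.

For r1c8:
  Consider where 1 can go in row 1.
  r1c1 is out (column 1 already has a 1).
  r1c3 is out (column 3 already has a 1).
  So the only cell in row 1 that can hold 1 is r1c8.
  So r1c8 = 1.
For r1c3:
  Row 1 already contains {3, 5, 6, 7, 8, 9}.
  Column 3 already contains {1, 4, 5, 8}.
  Its 3×3 block (box 1) already contains {3, 5, 8}.
  The only value from 1–9 not eliminated is 2, so r1c3 = 2.

1,2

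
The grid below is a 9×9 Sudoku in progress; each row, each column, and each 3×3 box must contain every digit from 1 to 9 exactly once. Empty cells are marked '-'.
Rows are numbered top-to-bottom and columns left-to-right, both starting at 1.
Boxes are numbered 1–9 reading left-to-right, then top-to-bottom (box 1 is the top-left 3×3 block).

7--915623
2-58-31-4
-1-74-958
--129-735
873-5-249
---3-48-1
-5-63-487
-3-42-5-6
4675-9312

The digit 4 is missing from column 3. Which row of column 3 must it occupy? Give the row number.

1

Consider where 4 can go in column 3.
r3c3 is out (row 3 already has a 4).
r6c3 is out (row 6 already has a 4).
r7c3 is out (row 7 already has a 4).
r8c3 is out (row 8 already has a 4).
So the only cell in column 3 that can hold 4 is r1c3.
That is row 1.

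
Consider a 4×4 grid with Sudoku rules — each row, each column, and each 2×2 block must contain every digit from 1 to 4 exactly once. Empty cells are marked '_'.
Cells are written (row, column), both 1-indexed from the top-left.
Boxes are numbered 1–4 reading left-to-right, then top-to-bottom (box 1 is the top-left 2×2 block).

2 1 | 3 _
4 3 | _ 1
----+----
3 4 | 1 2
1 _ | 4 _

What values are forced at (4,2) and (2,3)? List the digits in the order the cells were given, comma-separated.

2,2

For (4,2):
  Row 4 already contains {1, 4}.
  Column 2 already contains {1, 3, 4}.
  Its 2×2 block (box 3) already contains {1, 3, 4}.
  The only value from 1–4 not eliminated is 2, so (4,2) = 2.
For (2,3):
  Row 2 already contains {1, 3, 4}.
  Column 3 already contains {1, 3, 4}.
  Its 2×2 block (box 2) already contains {1, 3}.
  The only value from 1–4 not eliminated is 2, so (2,3) = 2.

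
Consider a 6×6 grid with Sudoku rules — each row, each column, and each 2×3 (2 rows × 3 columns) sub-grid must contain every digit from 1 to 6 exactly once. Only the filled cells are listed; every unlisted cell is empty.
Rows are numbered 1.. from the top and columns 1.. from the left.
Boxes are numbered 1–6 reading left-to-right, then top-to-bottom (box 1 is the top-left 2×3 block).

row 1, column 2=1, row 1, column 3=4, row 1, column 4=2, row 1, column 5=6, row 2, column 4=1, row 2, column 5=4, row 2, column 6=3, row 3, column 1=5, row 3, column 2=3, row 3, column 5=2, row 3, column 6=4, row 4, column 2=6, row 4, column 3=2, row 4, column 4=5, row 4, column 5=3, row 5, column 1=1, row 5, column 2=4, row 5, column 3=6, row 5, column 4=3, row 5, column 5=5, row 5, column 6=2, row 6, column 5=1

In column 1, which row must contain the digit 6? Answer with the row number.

2

Consider where 6 can go in column 1.
row 1, column 1 is out (row 1 already has a 6).
row 4, column 1 is out (row 4 already has a 6).
row 6, column 1 is out (box 5 already has a 6).
So the only cell in column 1 that can hold 6 is row 2, column 1.
That is row 2.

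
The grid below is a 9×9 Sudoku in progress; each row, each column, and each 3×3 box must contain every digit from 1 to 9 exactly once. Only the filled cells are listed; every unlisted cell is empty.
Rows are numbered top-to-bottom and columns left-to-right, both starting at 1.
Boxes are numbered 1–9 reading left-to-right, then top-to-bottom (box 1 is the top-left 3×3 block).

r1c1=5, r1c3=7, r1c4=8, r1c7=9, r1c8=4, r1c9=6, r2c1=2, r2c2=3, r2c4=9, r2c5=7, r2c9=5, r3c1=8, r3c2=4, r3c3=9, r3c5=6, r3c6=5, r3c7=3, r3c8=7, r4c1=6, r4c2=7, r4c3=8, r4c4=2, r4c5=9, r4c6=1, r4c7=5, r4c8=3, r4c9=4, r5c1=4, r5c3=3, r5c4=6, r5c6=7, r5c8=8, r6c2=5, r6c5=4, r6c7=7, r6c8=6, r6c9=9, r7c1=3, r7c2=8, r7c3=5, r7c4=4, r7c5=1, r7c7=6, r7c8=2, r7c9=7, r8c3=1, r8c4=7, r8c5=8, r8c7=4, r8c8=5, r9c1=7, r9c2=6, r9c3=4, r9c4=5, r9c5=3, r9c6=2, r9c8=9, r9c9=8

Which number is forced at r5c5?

Row 5 already contains {3, 4, 6, 7, 8}.
Column 5 already contains {1, 3, 4, 6, 7, 8, 9}.
Its 3×3 block (box 5) already contains {1, 2, 4, 6, 7, 9}.
The only value from 1–9 not eliminated is 5, so r5c5 = 5.

5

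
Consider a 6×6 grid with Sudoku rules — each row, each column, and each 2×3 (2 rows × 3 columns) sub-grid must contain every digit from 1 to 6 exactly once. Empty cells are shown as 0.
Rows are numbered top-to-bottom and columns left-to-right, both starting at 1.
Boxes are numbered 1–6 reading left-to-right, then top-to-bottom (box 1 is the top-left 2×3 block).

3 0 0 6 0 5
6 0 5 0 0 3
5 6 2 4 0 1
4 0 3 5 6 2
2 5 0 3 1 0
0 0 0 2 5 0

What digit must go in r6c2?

3

Cell r6c2 itself could take any of {1, 3, 4} by direct elimination.
Consider where 3 can go in row 6.
r6c1 is out (column 1 already has a 3).
r6c3 is out (column 3 already has a 3).
r6c6 is out (column 6 already has a 3).
So the only cell in row 6 that can hold 3 is r6c2.
Therefore r6c2 = 3.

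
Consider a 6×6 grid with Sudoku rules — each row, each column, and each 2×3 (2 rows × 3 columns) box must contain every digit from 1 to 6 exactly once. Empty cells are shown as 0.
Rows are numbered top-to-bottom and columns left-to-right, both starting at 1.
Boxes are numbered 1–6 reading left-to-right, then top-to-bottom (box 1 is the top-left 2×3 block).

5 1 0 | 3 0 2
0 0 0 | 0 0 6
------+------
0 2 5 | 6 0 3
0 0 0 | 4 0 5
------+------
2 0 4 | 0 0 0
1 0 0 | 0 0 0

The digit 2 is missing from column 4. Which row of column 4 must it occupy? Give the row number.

Consider where 2 can go in column 4.
r2c4 is out (box 2 already has a 2).
r5c4 is out (row 5 already has a 2).
So the only cell in column 4 that can hold 2 is r6c4.
That is row 6.

6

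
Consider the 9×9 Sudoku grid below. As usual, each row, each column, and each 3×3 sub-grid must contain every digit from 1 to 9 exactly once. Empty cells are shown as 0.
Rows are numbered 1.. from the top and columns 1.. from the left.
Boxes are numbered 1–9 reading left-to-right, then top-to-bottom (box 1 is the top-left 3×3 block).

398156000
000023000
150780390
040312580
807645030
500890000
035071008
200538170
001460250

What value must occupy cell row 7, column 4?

Cell row 7, column 4 itself could take any of {2, 9} by direct elimination.
Consider where 2 can go in row 7.
row 7, column 1 is out (column 1 already has a 2).
row 7, column 7 is out (column 7 already has a 2).
row 7, column 8 is out (box 9 already has a 2).
So the only cell in row 7 that can hold 2 is row 7, column 4.
Therefore row 7, column 4 = 2.

2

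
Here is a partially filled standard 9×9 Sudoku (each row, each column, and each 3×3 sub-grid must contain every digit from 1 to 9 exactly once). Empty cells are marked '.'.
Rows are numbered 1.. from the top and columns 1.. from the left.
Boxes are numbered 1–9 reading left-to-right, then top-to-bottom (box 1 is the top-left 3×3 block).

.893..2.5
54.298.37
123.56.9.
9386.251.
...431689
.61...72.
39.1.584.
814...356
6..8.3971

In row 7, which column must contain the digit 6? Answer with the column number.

Consider where 6 can go in row 7.
row 7, column 3 is out (box 7 already has a 6).
row 7, column 9 is out (column 9 already has a 6).
So the only cell in row 7 that can hold 6 is row 7, column 5.
That is column 5.

5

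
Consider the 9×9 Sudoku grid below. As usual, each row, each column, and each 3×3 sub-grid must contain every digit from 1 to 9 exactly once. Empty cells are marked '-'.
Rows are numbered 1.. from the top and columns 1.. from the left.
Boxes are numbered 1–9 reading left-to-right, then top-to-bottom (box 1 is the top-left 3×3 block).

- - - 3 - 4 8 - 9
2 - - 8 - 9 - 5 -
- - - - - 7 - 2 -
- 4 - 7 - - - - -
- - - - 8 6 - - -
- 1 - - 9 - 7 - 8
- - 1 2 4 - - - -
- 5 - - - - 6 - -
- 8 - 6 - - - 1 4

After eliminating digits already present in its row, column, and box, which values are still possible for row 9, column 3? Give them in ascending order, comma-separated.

Row 9 already contains {1, 4, 6, 8}.
Column 3 already contains {1}.
Its 3×3 block (box 7) already contains {1, 5, 8}.
Removing those from 1–9 leaves {2, 3, 7, 9} as the candidates for row 9, column 3.

2,3,7,9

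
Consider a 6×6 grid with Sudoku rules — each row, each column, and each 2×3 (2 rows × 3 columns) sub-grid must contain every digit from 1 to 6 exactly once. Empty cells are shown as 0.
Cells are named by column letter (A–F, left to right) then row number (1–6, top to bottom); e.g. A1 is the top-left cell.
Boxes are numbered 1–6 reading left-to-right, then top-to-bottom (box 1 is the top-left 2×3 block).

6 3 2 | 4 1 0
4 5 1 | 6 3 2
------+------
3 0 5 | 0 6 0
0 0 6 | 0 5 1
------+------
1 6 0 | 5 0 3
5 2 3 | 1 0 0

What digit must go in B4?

Row 4 already contains {1, 5, 6}.
Column B already contains {2, 3, 5, 6}.
Its 2×3 block (box 3) already contains {3, 5, 6}.
The only value from 1–6 not eliminated is 4, so B4 = 4.

4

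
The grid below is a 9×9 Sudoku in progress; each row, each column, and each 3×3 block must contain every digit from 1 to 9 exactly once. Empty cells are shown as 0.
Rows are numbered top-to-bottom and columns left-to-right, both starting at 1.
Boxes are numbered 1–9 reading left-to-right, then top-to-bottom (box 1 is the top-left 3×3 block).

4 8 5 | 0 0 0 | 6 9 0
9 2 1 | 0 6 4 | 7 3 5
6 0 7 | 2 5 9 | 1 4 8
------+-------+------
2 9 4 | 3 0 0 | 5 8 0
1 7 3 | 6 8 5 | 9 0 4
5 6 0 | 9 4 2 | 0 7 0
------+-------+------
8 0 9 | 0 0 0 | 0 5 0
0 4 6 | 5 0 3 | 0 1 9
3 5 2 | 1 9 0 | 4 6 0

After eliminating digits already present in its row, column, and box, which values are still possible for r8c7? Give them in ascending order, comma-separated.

Row 8 already contains {1, 3, 4, 5, 6, 9}.
Column 7 already contains {1, 4, 5, 6, 7, 9}.
Its 3×3 block (box 9) already contains {1, 4, 5, 6, 9}.
Removing those from 1–9 leaves {2, 8} as the candidates for r8c7.

2,8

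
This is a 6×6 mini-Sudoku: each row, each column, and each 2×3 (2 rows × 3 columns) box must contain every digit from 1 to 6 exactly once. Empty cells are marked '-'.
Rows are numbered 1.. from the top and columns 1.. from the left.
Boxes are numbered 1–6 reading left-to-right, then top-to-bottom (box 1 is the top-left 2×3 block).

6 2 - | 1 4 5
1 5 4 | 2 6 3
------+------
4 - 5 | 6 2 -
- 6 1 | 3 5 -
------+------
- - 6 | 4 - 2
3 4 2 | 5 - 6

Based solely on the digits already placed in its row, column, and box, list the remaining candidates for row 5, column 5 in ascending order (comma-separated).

1,3

Row 5 already contains {2, 4, 6}.
Column 5 already contains {2, 4, 5, 6}.
Its 2×3 block (box 6) already contains {2, 4, 5, 6}.
Removing those from 1–6 leaves {1, 3} as the candidates for row 5, column 5.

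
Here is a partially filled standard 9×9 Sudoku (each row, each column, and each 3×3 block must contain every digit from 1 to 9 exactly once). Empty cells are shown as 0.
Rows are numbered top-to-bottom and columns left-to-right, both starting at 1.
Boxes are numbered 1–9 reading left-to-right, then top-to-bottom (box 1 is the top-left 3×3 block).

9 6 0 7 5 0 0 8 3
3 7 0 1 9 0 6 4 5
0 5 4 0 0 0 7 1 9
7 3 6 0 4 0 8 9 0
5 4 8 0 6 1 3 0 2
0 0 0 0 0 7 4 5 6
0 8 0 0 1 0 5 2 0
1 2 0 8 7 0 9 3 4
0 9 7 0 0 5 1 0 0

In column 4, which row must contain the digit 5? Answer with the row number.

Consider where 5 can go in column 4.
r3c4 is out (row 3 already has a 5).
r5c4 is out (row 5 already has a 5).
r6c4 is out (row 6 already has a 5).
r7c4 is out (row 7 already has a 5).
r9c4 is out (row 9 already has a 5).
So the only cell in column 4 that can hold 5 is r4c4.
That is row 4.

4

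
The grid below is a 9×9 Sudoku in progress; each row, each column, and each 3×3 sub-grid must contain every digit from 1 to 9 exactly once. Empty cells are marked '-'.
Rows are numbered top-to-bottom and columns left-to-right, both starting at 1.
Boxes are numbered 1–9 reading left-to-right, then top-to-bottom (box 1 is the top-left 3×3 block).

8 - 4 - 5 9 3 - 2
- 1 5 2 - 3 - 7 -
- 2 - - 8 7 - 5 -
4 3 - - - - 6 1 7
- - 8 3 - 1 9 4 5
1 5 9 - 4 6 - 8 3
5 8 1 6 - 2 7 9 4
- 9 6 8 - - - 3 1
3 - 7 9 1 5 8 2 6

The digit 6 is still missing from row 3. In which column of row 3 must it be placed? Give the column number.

1

Consider where 6 can go in row 3.
R3C3 is out (column 3 already has a 6).
R3C4 is out (column 4 already has a 6).
R3C7 is out (column 7 already has a 6).
R3C9 is out (column 9 already has a 6).
So the only cell in row 3 that can hold 6 is R3C1.
That is column 1.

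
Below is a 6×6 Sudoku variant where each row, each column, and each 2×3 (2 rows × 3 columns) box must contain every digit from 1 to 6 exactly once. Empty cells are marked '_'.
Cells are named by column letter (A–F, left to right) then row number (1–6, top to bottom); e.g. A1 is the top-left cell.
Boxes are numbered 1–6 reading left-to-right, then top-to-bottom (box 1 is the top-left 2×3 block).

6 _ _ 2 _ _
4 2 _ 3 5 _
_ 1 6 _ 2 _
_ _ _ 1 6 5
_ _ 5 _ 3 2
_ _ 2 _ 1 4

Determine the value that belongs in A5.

1

Row 5 already contains {2, 3, 5}.
Column A already contains {4, 6}.
Its 2×3 block (box 5) already contains {2, 5}.
The only value from 1–6 not eliminated is 1, so A5 = 1.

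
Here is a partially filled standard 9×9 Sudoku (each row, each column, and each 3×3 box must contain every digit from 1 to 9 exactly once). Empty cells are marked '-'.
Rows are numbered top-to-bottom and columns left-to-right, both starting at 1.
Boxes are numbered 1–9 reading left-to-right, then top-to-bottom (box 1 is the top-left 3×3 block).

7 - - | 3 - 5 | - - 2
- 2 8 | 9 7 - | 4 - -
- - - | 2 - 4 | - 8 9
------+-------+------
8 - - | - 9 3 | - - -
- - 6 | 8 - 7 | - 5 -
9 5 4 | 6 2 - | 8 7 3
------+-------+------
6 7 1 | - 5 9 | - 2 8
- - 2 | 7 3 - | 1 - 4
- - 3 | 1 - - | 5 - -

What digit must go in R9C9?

Cell R9C9 itself could take any of {6, 7} by direct elimination.
Consider where 7 can go in row 9.
R9C1 is out (column 1 already has a 7).
R9C2 is out (column 2 already has a 7).
R9C5 is out (column 5 already has a 7).
R9C6 is out (column 6 already has a 7).
R9C8 is out (column 8 already has a 7).
So the only cell in row 9 that can hold 7 is R9C9.
Therefore R9C9 = 7.

7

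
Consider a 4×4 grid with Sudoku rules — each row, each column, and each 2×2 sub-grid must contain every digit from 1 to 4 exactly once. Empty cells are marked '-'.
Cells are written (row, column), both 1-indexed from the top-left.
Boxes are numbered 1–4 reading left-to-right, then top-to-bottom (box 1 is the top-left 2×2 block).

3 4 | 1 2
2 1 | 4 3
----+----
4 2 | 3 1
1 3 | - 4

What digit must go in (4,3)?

Row 4 already contains {1, 3, 4}.
Column 3 already contains {1, 3, 4}.
Its 2×2 block (box 4) already contains {1, 3, 4}.
The only value from 1–4 not eliminated is 2, so (4,3) = 2.

2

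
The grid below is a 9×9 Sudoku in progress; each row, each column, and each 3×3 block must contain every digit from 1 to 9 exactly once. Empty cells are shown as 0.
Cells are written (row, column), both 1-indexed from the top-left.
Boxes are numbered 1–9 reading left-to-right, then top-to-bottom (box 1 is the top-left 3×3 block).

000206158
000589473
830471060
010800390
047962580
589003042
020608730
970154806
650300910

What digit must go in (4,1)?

2

Row 4 already contains {1, 3, 8, 9}.
Column 1 already contains {5, 6, 8, 9}.
Its 3×3 block (box 4) already contains {1, 4, 5, 7, 8, 9}.
The only value from 1–9 not eliminated is 2, so (4,1) = 2.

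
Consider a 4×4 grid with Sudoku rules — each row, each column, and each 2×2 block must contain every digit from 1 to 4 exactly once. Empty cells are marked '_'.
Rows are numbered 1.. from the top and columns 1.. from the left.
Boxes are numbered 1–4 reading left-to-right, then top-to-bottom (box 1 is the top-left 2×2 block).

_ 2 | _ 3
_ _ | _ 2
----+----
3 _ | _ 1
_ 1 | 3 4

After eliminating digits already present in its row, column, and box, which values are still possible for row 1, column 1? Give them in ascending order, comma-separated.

1,4

Row 1 already contains {2, 3}.
Column 1 already contains {3}.
Its 2×2 block (box 1) already contains {2}.
Removing those from 1–4 leaves {1, 4} as the candidates for row 1, column 1.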